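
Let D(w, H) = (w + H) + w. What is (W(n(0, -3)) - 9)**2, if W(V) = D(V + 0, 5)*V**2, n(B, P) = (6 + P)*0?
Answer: 81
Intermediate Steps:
D(w, H) = H + 2*w (D(w, H) = (H + w) + w = H + 2*w)
n(B, P) = 0
W(V) = V**2*(5 + 2*V) (W(V) = (5 + 2*(V + 0))*V**2 = (5 + 2*V)*V**2 = V**2*(5 + 2*V))
(W(n(0, -3)) - 9)**2 = (0**2*(5 + 2*0) - 9)**2 = (0*(5 + 0) - 9)**2 = (0*5 - 9)**2 = (0 - 9)**2 = (-9)**2 = 81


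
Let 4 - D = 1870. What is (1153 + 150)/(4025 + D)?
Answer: 1303/2159 ≈ 0.60352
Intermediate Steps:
D = -1866 (D = 4 - 1*1870 = 4 - 1870 = -1866)
(1153 + 150)/(4025 + D) = (1153 + 150)/(4025 - 1866) = 1303/2159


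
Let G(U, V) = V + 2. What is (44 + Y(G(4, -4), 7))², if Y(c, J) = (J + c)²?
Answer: 4761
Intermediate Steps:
G(U, V) = 2 + V
(44 + Y(G(4, -4), 7))² = (44 + (7 + (2 - 4))²)² = (44 + (7 - 2)²)² = (44 + 5²)² = (44 + 25)² = 69² = 4761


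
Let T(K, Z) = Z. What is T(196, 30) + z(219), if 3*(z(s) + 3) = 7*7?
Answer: 130/3 ≈ 43.333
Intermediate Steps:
z(s) = 40/3 (z(s) = -3 + (7*7)/3 = -3 + (⅓)*49 = -3 + 49/3 = 40/3)
T(196, 30) + z(219) = 30 + 40/3 = 130/3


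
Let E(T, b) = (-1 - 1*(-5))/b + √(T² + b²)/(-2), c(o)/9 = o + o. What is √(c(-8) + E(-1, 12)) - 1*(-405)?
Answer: 405 + √(-5172 - 18*√145)/6 ≈ 405.0 + 12.235*I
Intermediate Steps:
c(o) = 18*o (c(o) = 9*(o + o) = 9*(2*o) = 18*o)
E(T, b) = 4/b - √(T² + b²)/2 (E(T, b) = (-1 + 5)/b + √(T² + b²)*(-½) = 4/b - √(T² + b²)/2)
√(c(-8) + E(-1, 12)) - 1*(-405) = √(18*(-8) + (4/12 - √((-1)² + 12²)/2)) - 1*(-405) = √(-144 + (4*(1/12) - √(1 + 144)/2)) + 405 = √(-144 + (⅓ - √145/2)) + 405 = √(-431/3 - √145/2) + 405 = 405 + √(-431/3 - √145/2)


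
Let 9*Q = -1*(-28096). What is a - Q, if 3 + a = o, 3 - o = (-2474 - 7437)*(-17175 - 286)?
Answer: -1557531835/9 ≈ -1.7306e+8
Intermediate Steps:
Q = 28096/9 (Q = (-1*(-28096))/9 = (1/9)*28096 = 28096/9 ≈ 3121.8)
o = -173055968 (o = 3 - (-2474 - 7437)*(-17175 - 286) = 3 - (-9911)*(-17461) = 3 - 1*173055971 = 3 - 173055971 = -173055968)
a = -173055971 (a = -3 - 173055968 = -173055971)
a - Q = -173055971 - 1*28096/9 = -173055971 - 28096/9 = -1557531835/9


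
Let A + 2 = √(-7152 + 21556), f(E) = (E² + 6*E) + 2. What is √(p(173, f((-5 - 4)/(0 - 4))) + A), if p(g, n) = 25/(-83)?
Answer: √(-15853 + 13778*√3601)/83 ≈ 10.850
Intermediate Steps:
f(E) = 2 + E² + 6*E
p(g, n) = -25/83 (p(g, n) = 25*(-1/83) = -25/83)
A = -2 + 2*√3601 (A = -2 + √(-7152 + 21556) = -2 + √14404 = -2 + 2*√3601 ≈ 118.02)
√(p(173, f((-5 - 4)/(0 - 4))) + A) = √(-25/83 + (-2 + 2*√3601)) = √(-191/83 + 2*√3601)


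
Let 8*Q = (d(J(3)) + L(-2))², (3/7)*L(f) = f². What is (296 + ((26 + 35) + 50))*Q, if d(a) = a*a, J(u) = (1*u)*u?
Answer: 29890487/72 ≈ 4.1515e+5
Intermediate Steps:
L(f) = 7*f²/3
J(u) = u² (J(u) = u*u = u²)
d(a) = a²
Q = 73441/72 (Q = ((3²)² + (7/3)*(-2)²)²/8 = (9² + (7/3)*4)²/8 = (81 + 28/3)²/8 = (271/3)²/8 = (⅛)*(73441/9) = 73441/72 ≈ 1020.0)
(296 + ((26 + 35) + 50))*Q = (296 + ((26 + 35) + 50))*(73441/72) = (296 + (61 + 50))*(73441/72) = (296 + 111)*(73441/72) = 407*(73441/72) = 29890487/72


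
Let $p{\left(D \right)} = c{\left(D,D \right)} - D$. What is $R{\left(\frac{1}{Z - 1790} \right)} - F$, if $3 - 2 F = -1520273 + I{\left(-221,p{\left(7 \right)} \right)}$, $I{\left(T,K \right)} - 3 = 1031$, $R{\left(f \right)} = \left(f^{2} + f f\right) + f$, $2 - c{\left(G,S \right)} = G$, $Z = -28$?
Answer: $- \frac{627660399955}{826281} \approx -7.5962 \cdot 10^{5}$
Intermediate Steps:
$c{\left(G,S \right)} = 2 - G$
$R{\left(f \right)} = f + 2 f^{2}$ ($R{\left(f \right)} = \left(f^{2} + f^{2}\right) + f = 2 f^{2} + f = f + 2 f^{2}$)
$p{\left(D \right)} = 2 - 2 D$ ($p{\left(D \right)} = \left(2 - D\right) - D = 2 - 2 D$)
$I{\left(T,K \right)} = 1034$ ($I{\left(T,K \right)} = 3 + 1031 = 1034$)
$F = 759621$ ($F = \frac{3}{2} - \frac{-1520273 + 1034}{2} = \frac{3}{2} - - \frac{1519239}{2} = \frac{3}{2} + \frac{1519239}{2} = 759621$)
$R{\left(\frac{1}{Z - 1790} \right)} - F = \frac{1 + \frac{2}{-28 - 1790}}{-28 - 1790} - 759621 = \frac{1 + \frac{2}{-1818}}{-1818} - 759621 = - \frac{1 + 2 \left(- \frac{1}{1818}\right)}{1818} - 759621 = - \frac{1 - \frac{1}{909}}{1818} - 759621 = \left(- \frac{1}{1818}\right) \frac{908}{909} - 759621 = - \frac{454}{826281} - 759621 = - \frac{627660399955}{826281}$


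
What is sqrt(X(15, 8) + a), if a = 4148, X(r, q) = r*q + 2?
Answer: sqrt(4270) ≈ 65.345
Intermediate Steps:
X(r, q) = 2 + q*r (X(r, q) = q*r + 2 = 2 + q*r)
sqrt(X(15, 8) + a) = sqrt((2 + 8*15) + 4148) = sqrt((2 + 120) + 4148) = sqrt(122 + 4148) = sqrt(4270)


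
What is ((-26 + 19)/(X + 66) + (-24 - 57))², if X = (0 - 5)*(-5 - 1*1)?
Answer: 60575089/9216 ≈ 6572.8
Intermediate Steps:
X = 30 (X = -5*(-5 - 1) = -5*(-6) = 30)
((-26 + 19)/(X + 66) + (-24 - 57))² = ((-26 + 19)/(30 + 66) + (-24 - 57))² = (-7/96 - 81)² = (-7783/96)² = 60575089/9216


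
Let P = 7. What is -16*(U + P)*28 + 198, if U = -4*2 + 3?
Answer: -698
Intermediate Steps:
U = -5 (U = -8 + 3 = -5)
-16*(U + P)*28 + 198 = -16*(-5 + 7)*28 + 198 = -16*2*28 + 198 = -32*28 + 198 = -896 + 198 = -698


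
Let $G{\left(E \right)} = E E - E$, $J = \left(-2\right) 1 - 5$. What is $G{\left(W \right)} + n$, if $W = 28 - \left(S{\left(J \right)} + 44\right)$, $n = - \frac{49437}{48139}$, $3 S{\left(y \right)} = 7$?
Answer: $\frac{153118477}{433251} \approx 353.42$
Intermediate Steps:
$J = -7$ ($J = -2 - 5 = -7$)
$S{\left(y \right)} = \frac{7}{3}$ ($S{\left(y \right)} = \frac{1}{3} \cdot 7 = \frac{7}{3}$)
$n = - \frac{49437}{48139}$ ($n = \left(-49437\right) \frac{1}{48139} = - \frac{49437}{48139} \approx -1.027$)
$W = - \frac{55}{3}$ ($W = 28 - \left(\frac{7}{3} + 44\right) = 28 - \frac{139}{3} = - \frac{55}{3} \approx -18.333$)
$G{\left(E \right)} = E^{2} - E$
$G{\left(W \right)} + n = - \frac{55 \left(-1 - \frac{55}{3}\right)}{3} - \frac{49437}{48139} = \left(- \frac{55}{3}\right) \left(- \frac{58}{3}\right) - \frac{49437}{48139} = \frac{3190}{9} - \frac{49437}{48139} = \frac{153118477}{433251}$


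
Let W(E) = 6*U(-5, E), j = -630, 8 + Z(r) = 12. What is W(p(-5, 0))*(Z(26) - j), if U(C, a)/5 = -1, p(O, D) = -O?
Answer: -19020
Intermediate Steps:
U(C, a) = -5 (U(C, a) = 5*(-1) = -5)
Z(r) = 4 (Z(r) = -8 + 12 = 4)
W(E) = -30 (W(E) = 6*(-5) = -30)
W(p(-5, 0))*(Z(26) - j) = -30*(4 - 1*(-630)) = -30*(4 + 630) = -30*634 = -19020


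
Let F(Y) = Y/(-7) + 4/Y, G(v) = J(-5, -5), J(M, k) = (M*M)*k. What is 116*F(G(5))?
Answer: 1809252/875 ≈ 2067.7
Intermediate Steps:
J(M, k) = k*M**2 (J(M, k) = M**2*k = k*M**2)
G(v) = -125 (G(v) = -5*(-5)**2 = -5*25 = -125)
F(Y) = 4/Y - Y/7 (F(Y) = Y*(-1/7) + 4/Y = -Y/7 + 4/Y = 4/Y - Y/7)
116*F(G(5)) = 116*(4/(-125) - 1/7*(-125)) = 116*(4*(-1/125) + 125/7) = 116*(-4/125 + 125/7) = 116*(15597/875) = 1809252/875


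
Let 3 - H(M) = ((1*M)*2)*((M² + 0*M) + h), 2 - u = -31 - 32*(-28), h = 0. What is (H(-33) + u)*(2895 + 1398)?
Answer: 304863102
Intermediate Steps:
u = -863 (u = 2 - (-31 - 32*(-28)) = 2 - (-31 + 896) = 2 - 1*865 = 2 - 865 = -863)
H(M) = 3 - 2*M³ (H(M) = 3 - (1*M)*2*((M² + 0*M) + 0) = 3 - M*2*((M² + 0) + 0) = 3 - 2*M*(M² + 0) = 3 - 2*M*M² = 3 - 2*M³)
(H(-33) + u)*(2895 + 1398) = ((3 - 2*(-33)³) - 863)*(2895 + 1398) = ((3 - 2*(-35937)) - 863)*4293 = ((3 + 71874) - 863)*4293 = (71877 - 863)*4293 = 71014*4293 = 304863102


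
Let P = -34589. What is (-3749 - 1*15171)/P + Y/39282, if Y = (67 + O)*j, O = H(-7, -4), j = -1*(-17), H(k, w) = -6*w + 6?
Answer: 800252701/1358725098 ≈ 0.58897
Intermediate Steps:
H(k, w) = 6 - 6*w
j = 17
O = 30 (O = 6 - 6*(-4) = 6 + 24 = 30)
Y = 1649 (Y = (67 + 30)*17 = 97*17 = 1649)
(-3749 - 1*15171)/P + Y/39282 = (-3749 - 1*15171)/(-34589) + 1649/39282 = (-3749 - 15171)*(-1/34589) + 1649*(1/39282) = -18920*(-1/34589) + 1649/39282 = 18920/34589 + 1649/39282 = 800252701/1358725098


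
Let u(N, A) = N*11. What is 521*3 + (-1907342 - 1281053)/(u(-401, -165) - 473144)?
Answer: 149921372/95511 ≈ 1569.7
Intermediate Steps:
u(N, A) = 11*N
521*3 + (-1907342 - 1281053)/(u(-401, -165) - 473144) = 521*3 + (-1907342 - 1281053)/(11*(-401) - 473144) = 1563 - 3188395/(-4411 - 473144) = 1563 - 3188395/(-477555) = 1563 - 3188395*(-1/477555) = 1563 + 637679/95511 = 149921372/95511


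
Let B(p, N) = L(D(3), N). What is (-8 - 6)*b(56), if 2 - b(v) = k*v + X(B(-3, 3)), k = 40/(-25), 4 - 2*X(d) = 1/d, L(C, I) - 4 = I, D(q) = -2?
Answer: -6277/5 ≈ -1255.4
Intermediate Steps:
L(C, I) = 4 + I
B(p, N) = 4 + N
X(d) = 2 - 1/(2*d)
k = -8/5 (k = 40*(-1/25) = -8/5 ≈ -1.6000)
b(v) = 1/14 + 8*v/5 (b(v) = 2 - (-8*v/5 + (2 - 1/(2*(4 + 3)))) = 2 - (-8*v/5 + (2 - ½/7)) = 2 - (-8*v/5 + (2 - ½*⅐)) = 2 - (-8*v/5 + (2 - 1/14)) = 2 - (-8*v/5 + 27/14) = 2 - (27/14 - 8*v/5) = 2 + (-27/14 + 8*v/5) = 1/14 + 8*v/5)
(-8 - 6)*b(56) = (-8 - 6)*(1/14 + (8/5)*56) = -14*(1/14 + 448/5) = -14*6277/70 = -6277/5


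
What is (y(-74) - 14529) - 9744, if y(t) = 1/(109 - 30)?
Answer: -1917566/79 ≈ -24273.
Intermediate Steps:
y(t) = 1/79
(y(-74) - 14529) - 9744 = (1/79 - 14529) - 9744 = -1147790/79 - 9744 = -1917566/79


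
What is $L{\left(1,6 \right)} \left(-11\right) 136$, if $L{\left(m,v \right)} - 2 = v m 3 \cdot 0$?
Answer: $-2992$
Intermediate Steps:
$L{\left(m,v \right)} = 2$ ($L{\left(m,v \right)} = 2 + v m 3 \cdot 0 = 2 + m v 3 \cdot 0 = 2 + 3 m v 0 = 2 + 0 = 2$)
$L{\left(1,6 \right)} \left(-11\right) 136 = 2 \left(-11\right) 136 = \left(-22\right) 136 = -2992$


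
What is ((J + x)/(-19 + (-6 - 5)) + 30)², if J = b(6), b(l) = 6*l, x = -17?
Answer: 776161/900 ≈ 862.40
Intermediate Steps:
J = 36 (J = 6*6 = 36)
((J + x)/(-19 + (-6 - 5)) + 30)² = ((36 - 17)/(-19 + (-6 - 5)) + 30)² = (19/(-19 - 11) + 30)² = (19/(-30) + 30)² = (19*(-1/30) + 30)² = (-19/30 + 30)² = (881/30)² = 776161/900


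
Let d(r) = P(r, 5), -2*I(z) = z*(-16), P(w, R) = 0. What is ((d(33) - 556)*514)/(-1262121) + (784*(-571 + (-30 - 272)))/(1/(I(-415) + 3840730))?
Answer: -3314892905803489736/1262121 ≈ -2.6264e+12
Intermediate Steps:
I(z) = 8*z (I(z) = -z*(-16)/2 = -(-8)*z = 8*z)
d(r) = 0
((d(33) - 556)*514)/(-1262121) + (784*(-571 + (-30 - 272)))/(1/(I(-415) + 3840730)) = ((0 - 556)*514)/(-1262121) + (784*(-571 + (-30 - 272)))/(1/(8*(-415) + 3840730)) = -556*514*(-1/1262121) + (784*(-571 - 302))/(1/(-3320 + 3840730)) = -285784*(-1/1262121) + (784*(-873))/(1/3837410) = 285784/1262121 - 684432/1/3837410 = 285784/1262121 - 684432*3837410 = 285784/1262121 - 2626446201120 = -3314892905803489736/1262121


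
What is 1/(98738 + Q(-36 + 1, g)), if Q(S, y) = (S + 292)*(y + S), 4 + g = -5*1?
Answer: 1/87430 ≈ 1.1438e-5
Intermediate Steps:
g = -9 (g = -4 - 5*1 = -4 - 5 = -9)
Q(S, y) = (292 + S)*(S + y)
1/(98738 + Q(-36 + 1, g)) = 1/(98738 + ((-36 + 1)² + 292*(-36 + 1) + 292*(-9) + (-36 + 1)*(-9))) = 1/(98738 + ((-35)² + 292*(-35) - 2628 - 35*(-9))) = 1/(98738 + (1225 - 10220 - 2628 + 315)) = 1/(98738 - 11308) = 1/87430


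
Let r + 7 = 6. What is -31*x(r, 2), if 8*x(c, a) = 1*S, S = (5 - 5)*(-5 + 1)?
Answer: 0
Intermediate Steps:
r = -1 (r = -7 + 6 = -1)
S = 0 (S = 0*(-4) = 0)
x(c, a) = 0 (x(c, a) = (1*0)/8 = (1/8)*0 = 0)
-31*x(r, 2) = -31*0 = 0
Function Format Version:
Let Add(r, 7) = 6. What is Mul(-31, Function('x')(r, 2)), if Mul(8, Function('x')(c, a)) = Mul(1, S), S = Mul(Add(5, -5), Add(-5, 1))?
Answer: 0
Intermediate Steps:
r = -1 (r = Add(-7, 6) = -1)
S = 0 (S = Mul(0, -4) = 0)
Function('x')(c, a) = 0 (Function('x')(c, a) = Mul(Rational(1, 8), Mul(1, 0)) = Mul(Rational(1, 8), 0) = 0)
Mul(-31, Function('x')(r, 2)) = Mul(-31, 0) = 0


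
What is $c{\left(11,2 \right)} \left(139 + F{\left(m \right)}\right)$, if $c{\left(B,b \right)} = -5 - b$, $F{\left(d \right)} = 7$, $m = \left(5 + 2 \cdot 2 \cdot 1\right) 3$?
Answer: $-1022$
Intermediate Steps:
$m = 27$ ($m = \left(5 + 4 \cdot 1\right) 3 = \left(5 + 4\right) 3 = 9 \cdot 3 = 27$)
$c{\left(11,2 \right)} \left(139 + F{\left(m \right)}\right) = \left(-5 - 2\right) \left(139 + 7\right) = \left(-5 - 2\right) 146 = \left(-7\right) 146 = -1022$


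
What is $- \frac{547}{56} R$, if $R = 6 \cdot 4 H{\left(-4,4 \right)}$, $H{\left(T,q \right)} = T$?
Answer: $\frac{6564}{7} \approx 937.71$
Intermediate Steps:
$R = -96$ ($R = 6 \cdot 4 \left(-4\right) = 24 \left(-4\right) = -96$)
$- \frac{547}{56} R = - \frac{547}{56} \left(-96\right) = \left(-547\right) \frac{1}{56} \left(-96\right) = \left(- \frac{547}{56}\right) \left(-96\right) = \frac{6564}{7}$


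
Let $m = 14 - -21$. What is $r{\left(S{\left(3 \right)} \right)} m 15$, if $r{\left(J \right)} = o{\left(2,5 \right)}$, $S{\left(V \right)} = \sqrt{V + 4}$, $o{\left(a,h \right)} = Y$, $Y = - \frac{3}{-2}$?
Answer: $\frac{1575}{2} \approx 787.5$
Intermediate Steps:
$Y = \frac{3}{2}$ ($Y = \left(-3\right) \left(- \frac{1}{2}\right) = \frac{3}{2} \approx 1.5$)
$o{\left(a,h \right)} = \frac{3}{2}$
$S{\left(V \right)} = \sqrt{4 + V}$
$r{\left(J \right)} = \frac{3}{2}$
$m = 35$ ($m = 14 + 21 = 35$)
$r{\left(S{\left(3 \right)} \right)} m 15 = \frac{3}{2} \cdot 35 \cdot 15 = \frac{105}{2} \cdot 15 = \frac{1575}{2}$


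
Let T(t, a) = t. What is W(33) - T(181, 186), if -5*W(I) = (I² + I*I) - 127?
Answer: -2956/5 ≈ -591.20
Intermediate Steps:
W(I) = 127/5 - 2*I²/5 (W(I) = -((I² + I*I) - 127)/5 = -((I² + I²) - 127)/5 = -(2*I² - 127)/5 = -(-127 + 2*I²)/5 = 127/5 - 2*I²/5)
W(33) - T(181, 186) = (127/5 - ⅖*33²) - 1*181 = (127/5 - ⅖*1089) - 181 = (127/5 - 2178/5) - 181 = -2051/5 - 181 = -2956/5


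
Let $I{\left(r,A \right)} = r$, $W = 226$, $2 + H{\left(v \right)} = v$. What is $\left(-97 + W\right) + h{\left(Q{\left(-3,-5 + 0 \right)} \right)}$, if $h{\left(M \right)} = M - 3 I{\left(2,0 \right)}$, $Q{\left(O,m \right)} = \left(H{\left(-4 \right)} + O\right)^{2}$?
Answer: $204$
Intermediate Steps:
$H{\left(v \right)} = -2 + v$
$Q{\left(O,m \right)} = \left(-6 + O\right)^{2}$ ($Q{\left(O,m \right)} = \left(\left(-2 - 4\right) + O\right)^{2} = \left(-6 + O\right)^{2}$)
$h{\left(M \right)} = -6 + M$ ($h{\left(M \right)} = M - 6 = -6 + M$)
$\left(-97 + W\right) + h{\left(Q{\left(-3,-5 + 0 \right)} \right)} = \left(-97 + 226\right) - \left(6 - \left(-6 - 3\right)^{2}\right) = 129 - \left(6 - \left(-9\right)^{2}\right) = 129 + \left(-6 + 81\right) = 129 + 75 = 204$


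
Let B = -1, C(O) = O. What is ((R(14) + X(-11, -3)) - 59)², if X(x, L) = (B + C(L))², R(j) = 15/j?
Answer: 344569/196 ≈ 1758.0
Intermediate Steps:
X(x, L) = (-1 + L)²
((R(14) + X(-11, -3)) - 59)² = ((15/14 + (-1 - 3)²) - 59)² = ((15*(1/14) + (-4)²) - 59)² = ((15/14 + 16) - 59)² = (239/14 - 59)² = (-587/14)² = 344569/196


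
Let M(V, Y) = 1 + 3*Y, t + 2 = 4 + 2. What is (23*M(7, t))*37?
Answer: 11063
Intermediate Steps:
t = 4 (t = -2 + (4 + 2) = -2 + 6 = 4)
(23*M(7, t))*37 = (23*(1 + 3*4))*37 = (23*(1 + 12))*37 = (23*13)*37 = 299*37 = 11063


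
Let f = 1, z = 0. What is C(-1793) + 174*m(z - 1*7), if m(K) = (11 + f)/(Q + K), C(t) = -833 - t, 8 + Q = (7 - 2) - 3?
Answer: 10392/13 ≈ 799.38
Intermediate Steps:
Q = -6 (Q = -8 + ((7 - 2) - 3) = -8 + (5 - 3) = -8 + 2 = -6)
m(K) = 12/(-6 + K) (m(K) = (11 + 1)/(-6 + K) = 12/(-6 + K))
C(-1793) + 174*m(z - 1*7) = (-833 - 1*(-1793)) + 174*(12/(-6 + (0 - 1*7))) = (-833 + 1793) + 174*(12/(-6 + (0 - 7))) = 960 + 174*(12/(-6 - 7)) = 960 + 174*(12/(-13)) = 960 + 174*(12*(-1/13)) = 960 + 174*(-12/13) = 960 - 2088/13 = 10392/13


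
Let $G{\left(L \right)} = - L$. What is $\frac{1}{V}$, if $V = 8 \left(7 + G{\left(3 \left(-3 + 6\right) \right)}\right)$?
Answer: $- \frac{1}{16} \approx -0.0625$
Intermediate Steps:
$V = -16$ ($V = 8 \left(7 - 3 \left(-3 + 6\right)\right) = 8 \left(7 - 3 \cdot 3\right) = 8 \left(7 - 9\right) = 8 \left(-2\right) = -16$)
$\frac{1}{V} = \frac{1}{-16} = - \frac{1}{16}$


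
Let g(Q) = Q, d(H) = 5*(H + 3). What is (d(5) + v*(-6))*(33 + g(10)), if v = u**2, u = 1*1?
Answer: 1462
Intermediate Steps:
u = 1
v = 1 (v = 1**2 = 1)
d(H) = 15 + 5*H (d(H) = 5*(3 + H) = 15 + 5*H)
(d(5) + v*(-6))*(33 + g(10)) = ((15 + 5*5) + 1*(-6))*(33 + 10) = ((15 + 25) - 6)*43 = (40 - 6)*43 = 34*43 = 1462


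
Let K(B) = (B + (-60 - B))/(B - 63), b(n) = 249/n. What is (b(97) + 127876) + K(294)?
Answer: 955123077/7469 ≈ 1.2788e+5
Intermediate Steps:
K(B) = -60/(-63 + B)
(b(97) + 127876) + K(294) = (249/97 + 127876) - 60/(-63 + 294) = (249*(1/97) + 127876) - 60/231 = (249/97 + 127876) - 60*1/231 = 12404221/97 - 20/77 = 955123077/7469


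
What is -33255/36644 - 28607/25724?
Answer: -118982908/58914391 ≈ -2.0196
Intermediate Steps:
-33255/36644 - 28607/25724 = -118982908/58914391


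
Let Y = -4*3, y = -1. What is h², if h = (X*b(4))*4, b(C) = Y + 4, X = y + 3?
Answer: 4096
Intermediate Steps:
Y = -12
X = 2 (X = -1 + 3 = 2)
b(C) = -8 (b(C) = -12 + 4 = -8)
h = -64 (h = (2*(-8))*4 = -16*4 = -64)
h² = (-64)² = 4096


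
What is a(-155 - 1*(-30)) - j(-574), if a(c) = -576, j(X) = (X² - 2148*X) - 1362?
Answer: -1561642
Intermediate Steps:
j(X) = -1362 + X² - 2148*X
a(-155 - 1*(-30)) - j(-574) = -576 - (-1362 + (-574)² - 2148*(-574)) = -576 - (-1362 + 329476 + 1232952) = -576 - 1*1561066 = -576 - 1561066 = -1561642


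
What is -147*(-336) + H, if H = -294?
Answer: 49098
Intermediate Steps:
-147*(-336) + H = -147*(-336) - 294 = 49392 - 294 = 49098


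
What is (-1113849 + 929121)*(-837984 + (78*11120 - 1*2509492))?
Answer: 458146868448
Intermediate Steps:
(-1113849 + 929121)*(-837984 + (78*11120 - 1*2509492)) = -184728*(-837984 + (867360 - 2509492)) = -184728*(-837984 - 1642132) = -184728*(-2480116) = 458146868448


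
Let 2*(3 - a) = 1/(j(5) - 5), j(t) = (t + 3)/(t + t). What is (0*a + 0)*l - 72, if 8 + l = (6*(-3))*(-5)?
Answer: -72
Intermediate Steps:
j(t) = (3 + t)/(2*t) (j(t) = (3 + t)/((2*t)) = (3 + t)*(1/(2*t)) = (3 + t)/(2*t))
l = 82 (l = -8 + (6*(-3))*(-5) = -8 - 18*(-5) = -8 + 90 = 82)
a = 131/42 (a = 3 - 1/(2*((½)*(3 + 5)/5 - 5)) = 3 - 1/(2*((½)*(⅕)*8 - 5)) = 3 - 1/(2*(⅘ - 5)) = 3 - 1/(2*(-21/5)) = 3 - ½*(-5/21) = 3 + 5/42 = 131/42 ≈ 3.1190)
(0*a + 0)*l - 72 = (0*(131/42) + 0)*82 - 72 = (0 + 0)*82 - 72 = 0*82 - 72 = 0 - 72 = -72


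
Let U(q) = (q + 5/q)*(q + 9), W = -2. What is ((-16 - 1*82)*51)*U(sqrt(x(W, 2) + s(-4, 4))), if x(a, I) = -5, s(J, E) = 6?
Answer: -299880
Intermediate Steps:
U(q) = (9 + q)*(q + 5/q) (U(q) = (q + 5/q)*(9 + q) = (9 + q)*(q + 5/q))
((-16 - 1*82)*51)*U(sqrt(x(W, 2) + s(-4, 4))) = ((-16 - 1*82)*51)*(5 + (sqrt(-5 + 6))**2 + 9*sqrt(-5 + 6) + 45/(sqrt(-5 + 6))) = ((-16 - 82)*51)*(5 + (sqrt(1))**2 + 9*sqrt(1) + 45/(sqrt(1))) = (-98*51)*(5 + 1**2 + 9*1 + 45/1) = -4998*(5 + 1 + 9 + 45*1) = -4998*(5 + 1 + 9 + 45) = -4998*60 = -299880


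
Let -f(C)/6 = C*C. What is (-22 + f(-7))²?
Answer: 99856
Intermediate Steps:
f(C) = -6*C² (f(C) = -6*C*C = -6*C²)
(-22 + f(-7))² = (-22 - 6*(-7)²)² = (-22 - 6*49)² = (-22 - 294)² = (-316)² = 99856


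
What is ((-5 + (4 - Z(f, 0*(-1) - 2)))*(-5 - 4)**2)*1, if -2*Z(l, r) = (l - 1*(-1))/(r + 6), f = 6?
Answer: -81/8 ≈ -10.125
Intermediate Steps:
Z(l, r) = -(1 + l)/(2*(6 + r)) (Z(l, r) = -(l - 1*(-1))/(2*(r + 6)) = -(l + 1)/(2*(6 + r)) = -(1 + l)/(2*(6 + r)))
((-5 + (4 - Z(f, 0*(-1) - 2)))*(-5 - 4)**2)*1 = ((-5 + (4 - (-1 - 1*6)/(2*(6 + (0*(-1) - 2)))))*(-5 - 4)**2)*1 = ((-5 + (4 - (-1 - 6)/(2*(6 + (0 - 2)))))*(-9)**2)*1 = ((-5 + (4 - (-7)/(2*(6 - 2))))*81)*1 = ((-5 + (4 - (-7)/(2*4)))*81)*1 = ((-5 + (4 - 1*(-7/8)))*81)*1 = ((-5 + (4 + 7/8))*81)*1 = ((-5 + 39/8)*81)*1 = -1/8*81*1 = -81/8*1 = -81/8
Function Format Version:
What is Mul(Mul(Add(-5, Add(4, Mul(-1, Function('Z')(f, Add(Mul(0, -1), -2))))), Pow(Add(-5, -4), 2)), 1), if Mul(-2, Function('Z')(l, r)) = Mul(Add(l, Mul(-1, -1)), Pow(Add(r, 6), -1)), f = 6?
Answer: Rational(-81, 8) ≈ -10.125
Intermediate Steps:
Function('Z')(l, r) = Mul(Rational(-1, 2), Pow(Add(6, r), -1), Add(1, l)) (Function('Z')(l, r) = Mul(Rational(-1, 2), Mul(Add(l, Mul(-1, -1)), Pow(Add(r, 6), -1))) = Mul(Rational(-1, 2), Mul(Add(l, 1), Pow(Add(6, r), -1))) = Mul(Rational(-1, 2), Mul(Add(1, l), Pow(Add(6, r), -1))) = Mul(Rational(-1, 2), Mul(Pow(Add(6, r), -1), Add(1, l))) = Mul(Rational(-1, 2), Pow(Add(6, r), -1), Add(1, l)))
Mul(Mul(Add(-5, Add(4, Mul(-1, Function('Z')(f, Add(Mul(0, -1), -2))))), Pow(Add(-5, -4), 2)), 1) = Mul(Mul(Add(-5, Add(4, Mul(-1, Mul(Rational(1, 2), Pow(Add(6, Add(Mul(0, -1), -2)), -1), Add(-1, Mul(-1, 6)))))), Pow(Add(-5, -4), 2)), 1) = Mul(Mul(Add(-5, Add(4, Mul(-1, Mul(Rational(1, 2), Pow(Add(6, Add(0, -2)), -1), Add(-1, -6))))), Pow(-9, 2)), 1) = Mul(Mul(Add(-5, Add(4, Mul(-1, Mul(Rational(1, 2), Pow(Add(6, -2), -1), -7)))), 81), 1) = Mul(Mul(Add(-5, Add(4, Mul(-1, Mul(Rational(1, 2), Pow(4, -1), -7)))), 81), 1) = Mul(Mul(Add(-5, Add(4, Mul(-1, Mul(Rational(1, 2), Rational(1, 4), -7)))), 81), 1) = Mul(Mul(Add(-5, Add(4, Mul(-1, Rational(-7, 8)))), 81), 1) = Mul(Mul(Add(-5, Add(4, Rational(7, 8))), 81), 1) = Mul(Mul(Add(-5, Rational(39, 8)), 81), 1) = Mul(Mul(Rational(-1, 8), 81), 1) = Mul(Rational(-81, 8), 1) = Rational(-81, 8)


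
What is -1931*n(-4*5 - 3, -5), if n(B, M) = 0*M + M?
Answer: 9655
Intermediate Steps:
n(B, M) = M (n(B, M) = 0 + M = M)
-1931*n(-4*5 - 3, -5) = -1931*(-5) = 9655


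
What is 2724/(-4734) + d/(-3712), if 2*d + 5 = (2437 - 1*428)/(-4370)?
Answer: -14710242769/25597432320 ≈ -0.57468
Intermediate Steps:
d = -23859/8740 (d = -5/2 + ((2437 - 1*428)/(-4370))/2 = -5/2 + ((2437 - 428)*(-1/4370))/2 = -5/2 + (2009*(-1/4370))/2 = -5/2 + (½)*(-2009/4370) = -5/2 - 2009/8740 = -23859/8740 ≈ -2.7299)
2724/(-4734) + d/(-3712) = 2724/(-4734) - 23859/8740/(-3712) = 2724*(-1/4734) - 23859/8740*(-1/3712) = -454/789 + 23859/32442880 = -14710242769/25597432320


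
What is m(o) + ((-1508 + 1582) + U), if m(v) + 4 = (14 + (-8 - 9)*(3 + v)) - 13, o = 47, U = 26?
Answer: -753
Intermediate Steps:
m(v) = -54 - 17*v (m(v) = -4 + ((14 + (-8 - 9)*(3 + v)) - 13) = -4 + ((14 - 17*(3 + v)) - 13) = -4 + ((14 + (-51 - 17*v)) - 13) = -4 + ((-37 - 17*v) - 13) = -4 + (-50 - 17*v) = -54 - 17*v)
m(o) + ((-1508 + 1582) + U) = (-54 - 17*47) + ((-1508 + 1582) + 26) = (-54 - 799) + (74 + 26) = -853 + 100 = -753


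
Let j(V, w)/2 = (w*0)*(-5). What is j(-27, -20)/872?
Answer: 0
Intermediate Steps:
j(V, w) = 0 (j(V, w) = 2*((w*0)*(-5)) = 2*(0*(-5)) = 2*0 = 0)
j(-27, -20)/872 = 0/872 = 0*(1/872) = 0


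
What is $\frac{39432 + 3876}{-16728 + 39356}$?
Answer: $\frac{10827}{5657} \approx 1.9139$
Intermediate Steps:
$\frac{39432 + 3876}{-16728 + 39356} = \frac{43308}{22628} = 43308 \cdot \frac{1}{22628} = \frac{10827}{5657}$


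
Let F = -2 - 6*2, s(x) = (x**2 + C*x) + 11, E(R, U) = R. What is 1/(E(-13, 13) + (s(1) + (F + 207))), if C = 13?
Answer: 1/205 ≈ 0.0048781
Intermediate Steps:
s(x) = 11 + x**2 + 13*x (s(x) = (x**2 + 13*x) + 11 = 11 + x**2 + 13*x)
F = -14 (F = -2 - 12 = -14)
1/(E(-13, 13) + (s(1) + (F + 207))) = 1/(-13 + ((11 + 1**2 + 13*1) + (-14 + 207))) = 1/(-13 + ((11 + 1 + 13) + 193)) = 1/(-13 + (25 + 193)) = 1/(-13 + 218) = 1/205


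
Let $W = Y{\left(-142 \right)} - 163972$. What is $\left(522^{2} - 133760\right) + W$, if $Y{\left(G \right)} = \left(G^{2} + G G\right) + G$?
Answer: $14938$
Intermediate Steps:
$Y{\left(G \right)} = G + 2 G^{2}$ ($Y{\left(G \right)} = \left(G^{2} + G^{2}\right) + G = 2 G^{2} + G = G + 2 G^{2}$)
$W = -123786$ ($W = - 142 \left(1 + 2 \left(-142\right)\right) - 163972 = - 142 \left(1 - 284\right) - 163972 = \left(-142\right) \left(-283\right) - 163972 = 40186 - 163972 = -123786$)
$\left(522^{2} - 133760\right) + W = \left(522^{2} - 133760\right) - 123786 = \left(272484 - 133760\right) - 123786 = 138724 - 123786 = 14938$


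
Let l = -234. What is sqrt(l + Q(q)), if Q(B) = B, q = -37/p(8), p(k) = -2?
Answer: I*sqrt(862)/2 ≈ 14.68*I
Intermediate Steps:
q = 37/2 (q = -37/(-2) = -37*(-1/2) = 37/2 ≈ 18.500)
sqrt(l + Q(q)) = sqrt(-234 + 37/2) = sqrt(-431/2) = I*sqrt(862)/2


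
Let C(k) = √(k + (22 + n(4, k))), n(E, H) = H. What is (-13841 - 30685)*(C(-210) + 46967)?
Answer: -2091252642 - 44526*I*√398 ≈ -2.0913e+9 - 8.8829e+5*I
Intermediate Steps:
C(k) = √(22 + 2*k) (C(k) = √(k + (22 + k)) = √(22 + 2*k))
(-13841 - 30685)*(C(-210) + 46967) = (-13841 - 30685)*(√(22 + 2*(-210)) + 46967) = -44526*(√(22 - 420) + 46967) = -44526*(√(-398) + 46967) = -44526*(I*√398 + 46967) = -44526*(46967 + I*√398) = -2091252642 - 44526*I*√398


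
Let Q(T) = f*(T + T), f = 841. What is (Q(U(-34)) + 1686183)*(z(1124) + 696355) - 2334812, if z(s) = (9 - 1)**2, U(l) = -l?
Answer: 1214114353637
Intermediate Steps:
Q(T) = 1682*T (Q(T) = 841*(T + T) = 841*(2*T) = 1682*T)
z(s) = 64 (z(s) = 8**2 = 64)
(Q(U(-34)) + 1686183)*(z(1124) + 696355) - 2334812 = (1682*(-1*(-34)) + 1686183)*(64 + 696355) - 2334812 = (1682*34 + 1686183)*696419 - 2334812 = (57188 + 1686183)*696419 - 2334812 = 1743371*696419 - 2334812 = 1214116688449 - 2334812 = 1214114353637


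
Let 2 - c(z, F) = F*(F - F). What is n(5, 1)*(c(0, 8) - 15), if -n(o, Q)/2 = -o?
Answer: -130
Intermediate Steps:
n(o, Q) = 2*o (n(o, Q) = -(-2)*o = 2*o)
c(z, F) = 2 (c(z, F) = 2 - F*(F - F) = 2 - F*0 = 2 - 1*0 = 2 + 0 = 2)
n(5, 1)*(c(0, 8) - 15) = (2*5)*(2 - 15) = 10*(-13) = -130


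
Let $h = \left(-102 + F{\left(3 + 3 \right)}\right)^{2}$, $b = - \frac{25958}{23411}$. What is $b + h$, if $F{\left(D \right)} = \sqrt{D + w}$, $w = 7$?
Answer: $\frac{243846429}{23411} - 204 \sqrt{13} \approx 9680.4$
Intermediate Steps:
$F{\left(D \right)} = \sqrt{7 + D}$ ($F{\left(D \right)} = \sqrt{D + 7} = \sqrt{7 + D}$)
$b = - \frac{25958}{23411}$ ($b = \left(-25958\right) \frac{1}{23411} = - \frac{25958}{23411} \approx -1.1088$)
$h = \left(-102 + \sqrt{13}\right)^{2}$ ($h = \left(-102 + \sqrt{7 + \left(3 + 3\right)}\right)^{2} = \left(-102 + \sqrt{7 + 6}\right)^{2} = \left(-102 + \sqrt{13}\right)^{2} \approx 9681.5$)
$b + h = - \frac{25958}{23411} + \left(102 - \sqrt{13}\right)^{2}$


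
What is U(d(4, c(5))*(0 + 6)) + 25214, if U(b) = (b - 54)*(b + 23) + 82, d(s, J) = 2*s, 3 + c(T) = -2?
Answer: 24870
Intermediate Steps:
c(T) = -5 (c(T) = -3 - 2 = -5)
U(b) = 82 + (-54 + b)*(23 + b) (U(b) = (-54 + b)*(23 + b) + 82 = 82 + (-54 + b)*(23 + b))
U(d(4, c(5))*(0 + 6)) + 25214 = (-1160 + ((2*4)*(0 + 6))² - 31*2*4*(0 + 6)) + 25214 = (-1160 + (8*6)² - 248*6) + 25214 = (-1160 + 48² - 31*48) + 25214 = (-1160 + 2304 - 1488) + 25214 = -344 + 25214 = 24870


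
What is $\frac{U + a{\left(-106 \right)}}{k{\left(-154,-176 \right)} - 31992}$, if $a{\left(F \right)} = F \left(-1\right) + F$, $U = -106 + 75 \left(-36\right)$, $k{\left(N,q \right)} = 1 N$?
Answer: $\frac{1403}{16073} \approx 0.087289$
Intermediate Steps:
$k{\left(N,q \right)} = N$
$U = -2806$ ($U = -106 - 2700 = -2806$)
$a{\left(F \right)} = 0$ ($a{\left(F \right)} = - F + F = 0$)
$\frac{U + a{\left(-106 \right)}}{k{\left(-154,-176 \right)} - 31992} = \frac{-2806 + 0}{-154 - 31992} = - \frac{2806}{-32146} = \left(-2806\right) \left(- \frac{1}{32146}\right) = \frac{1403}{16073}$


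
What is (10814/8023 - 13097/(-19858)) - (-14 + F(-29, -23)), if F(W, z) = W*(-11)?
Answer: -48273002227/159320734 ≈ -302.99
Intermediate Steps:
F(W, z) = -11*W
(10814/8023 - 13097/(-19858)) - (-14 + F(-29, -23)) = (10814/8023 - 13097/(-19858)) - (-14 - 11*(-29)) = (10814*(1/8023) - 13097*(-1/19858)) - (-14 + 319) = (10814/8023 + 13097/19858) - 1*305 = 319821643/159320734 - 305 = -48273002227/159320734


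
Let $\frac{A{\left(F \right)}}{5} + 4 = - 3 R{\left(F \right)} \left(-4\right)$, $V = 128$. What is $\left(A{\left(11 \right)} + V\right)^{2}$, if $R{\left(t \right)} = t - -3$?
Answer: $898704$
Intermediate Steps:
$R{\left(t \right)} = 3 + t$ ($R{\left(t \right)} = t + 3 = 3 + t$)
$A{\left(F \right)} = 160 + 60 F$ ($A{\left(F \right)} = -20 + 5 - 3 \left(3 + F\right) \left(-4\right) = -20 + 5 \left(-9 - 3 F\right) \left(-4\right) = -20 + 5 \left(36 + 12 F\right) = -20 + \left(180 + 60 F\right) = 160 + 60 F$)
$\left(A{\left(11 \right)} + V\right)^{2} = \left(\left(160 + 60 \cdot 11\right) + 128\right)^{2} = \left(\left(160 + 660\right) + 128\right)^{2} = \left(820 + 128\right)^{2} = 948^{2} = 898704$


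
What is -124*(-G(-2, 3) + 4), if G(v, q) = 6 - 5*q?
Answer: -1612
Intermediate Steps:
-124*(-G(-2, 3) + 4) = -124*(-(6 - 5*3) + 4) = -124*(-(6 - 15) + 4) = -124*(-1*(-9) + 4) = -124*(9 + 4) = -124*13 = -1612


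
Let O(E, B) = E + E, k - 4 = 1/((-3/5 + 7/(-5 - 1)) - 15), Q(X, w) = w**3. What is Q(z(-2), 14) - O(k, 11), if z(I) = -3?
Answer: 1376268/503 ≈ 2736.1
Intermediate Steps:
k = 1982/503 (k = 4 + 1/((-3/5 + 7/(-5 - 1)) - 15) = 4 + 1/((-3*1/5 + 7/(-6)) - 15) = 4 + 1/((-3/5 + 7*(-1/6)) - 15) = 4 + 1/((-3/5 - 7/6) - 15) = 4 + 1/(-53/30 - 15) = 4 + 1/(-503/30) = 4 - 30/503 = 1982/503 ≈ 3.9404)
O(E, B) = 2*E
Q(z(-2), 14) - O(k, 11) = 14**3 - 2*1982/503 = 2744 - 1*3964/503 = 2744 - 3964/503 = 1376268/503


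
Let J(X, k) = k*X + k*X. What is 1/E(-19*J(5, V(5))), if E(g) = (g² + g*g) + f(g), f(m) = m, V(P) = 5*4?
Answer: 1/28876200 ≈ 3.4631e-8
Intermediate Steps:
V(P) = 20
J(X, k) = 2*X*k (J(X, k) = X*k + X*k = 2*X*k)
E(g) = g + 2*g² (E(g) = (g² + g*g) + g = (g² + g²) + g = 2*g² + g = g + 2*g²)
1/E(-19*J(5, V(5))) = 1/((-38*5*20)*(1 + 2*(-38*5*20))) = 1/((-19*200)*(1 + 2*(-19*200))) = 1/(-3800*(1 + 2*(-3800))) = 1/(-3800*(1 - 7600)) = 1/(-3800*(-7599)) = 1/28876200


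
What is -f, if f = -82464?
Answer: 82464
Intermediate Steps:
-f = -1*(-82464) = 82464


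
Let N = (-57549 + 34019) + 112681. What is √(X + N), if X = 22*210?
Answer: 3*√10419 ≈ 306.22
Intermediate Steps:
X = 4620
N = 89151 (N = -23530 + 112681 = 89151)
√(X + N) = √(4620 + 89151) = √93771 = 3*√10419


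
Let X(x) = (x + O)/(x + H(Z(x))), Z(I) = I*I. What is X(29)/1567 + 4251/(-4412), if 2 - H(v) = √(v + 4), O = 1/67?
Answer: -12876467739/13433132572 + 6318*√5/3044681 ≈ -0.95392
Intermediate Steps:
Z(I) = I²
O = 1/67 ≈ 0.014925
H(v) = 2 - √(4 + v) (H(v) = 2 - √(v + 4) = 2 - √(4 + v))
X(x) = (1/67 + x)/(2 + x - √(4 + x²)) (X(x) = (x + 1/67)/(x + (2 - √(4 + x²))) = (1/67 + x)/(2 + x - √(4 + x²)))
X(29)/1567 + 4251/(-4412) = ((1/67 + 29)/(2 + 29 - √(4 + 29²)))/1567 + 4251/(-4412) = ((1944/67)/(2 + 29 - √(4 + 841)))*(1/1567) + 4251*(-1/4412) = ((1944/67)/(2 + 29 - √845))*(1/1567) - 4251/4412 = ((1944/67)/(2 + 29 - 13*√5))*(1/1567) - 4251/4412 = ((1944/67)/(31 - 13*√5))*(1/1567) - 4251/4412 = (1944/(67*(31 - 13*√5)))*(1/1567) - 4251/4412 = 1944/(104989*(31 - 13*√5)) - 4251/4412 = -4251/4412 + 1944/(104989*(31 - 13*√5))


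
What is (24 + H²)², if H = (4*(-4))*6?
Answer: 85377600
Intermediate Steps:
H = -96 (H = -16*6 = -96)
(24 + H²)² = (24 + (-96)²)² = (24 + 9216)² = 9240² = 85377600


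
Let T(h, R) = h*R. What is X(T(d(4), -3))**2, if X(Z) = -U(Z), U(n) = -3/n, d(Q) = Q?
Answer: 1/16 ≈ 0.062500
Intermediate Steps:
T(h, R) = R*h
X(Z) = 3/Z (X(Z) = -(-3)/Z = 3/Z)
X(T(d(4), -3))**2 = (3/((-3*4)))**2 = (3/(-12))**2 = (3*(-1/12))**2 = (-1/4)**2 = 1/16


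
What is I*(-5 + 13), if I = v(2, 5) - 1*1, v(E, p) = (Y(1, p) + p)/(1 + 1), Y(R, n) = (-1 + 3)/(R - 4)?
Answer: 28/3 ≈ 9.3333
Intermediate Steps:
Y(R, n) = 2/(-4 + R)
v(E, p) = -1/3 + p/2 (v(E, p) = (2/(-4 + 1) + p)/(1 + 1) = (2/(-3) + p)/2 = (2*(-1/3) + p)*(1/2) = (-2/3 + p)*(1/2) = -1/3 + p/2)
I = 7/6 (I = (-1/3 + (1/2)*5) - 1*1 = (-1/3 + 5/2) - 1 = 13/6 - 1 = 7/6 ≈ 1.1667)
I*(-5 + 13) = 7*(-5 + 13)/6 = (7/6)*8 = 28/3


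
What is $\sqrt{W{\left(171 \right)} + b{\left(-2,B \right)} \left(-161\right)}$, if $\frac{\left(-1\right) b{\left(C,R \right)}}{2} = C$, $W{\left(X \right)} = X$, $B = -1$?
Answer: $i \sqrt{473} \approx 21.749 i$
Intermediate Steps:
$b{\left(C,R \right)} = - 2 C$
$\sqrt{W{\left(171 \right)} + b{\left(-2,B \right)} \left(-161\right)} = \sqrt{171 + \left(-2\right) \left(-2\right) \left(-161\right)} = \sqrt{171 + 4 \left(-161\right)} = \sqrt{171 - 644} = \sqrt{-473} = i \sqrt{473}$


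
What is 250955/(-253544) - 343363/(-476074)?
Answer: -16207761099/60352853128 ≈ -0.26855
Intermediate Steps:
250955/(-253544) - 343363/(-476074) = 250955*(-1/253544) - 343363*(-1/476074) = -250955/253544 + 343363/476074 = -16207761099/60352853128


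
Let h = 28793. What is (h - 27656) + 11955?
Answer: 13092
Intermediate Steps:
(h - 27656) + 11955 = (28793 - 27656) + 11955 = 1137 + 11955 = 13092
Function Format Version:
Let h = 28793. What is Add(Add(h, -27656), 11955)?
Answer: 13092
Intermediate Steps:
Add(Add(h, -27656), 11955) = Add(Add(28793, -27656), 11955) = Add(1137, 11955) = 13092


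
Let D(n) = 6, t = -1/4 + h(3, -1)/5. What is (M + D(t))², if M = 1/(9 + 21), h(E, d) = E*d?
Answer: 32761/900 ≈ 36.401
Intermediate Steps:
t = -17/20 (t = -1/4 + (3*(-1))/5 = -1*¼ - 3*⅕ = -¼ - ⅗ = -17/20 ≈ -0.85000)
M = 1/30 ≈ 0.033333
(M + D(t))² = (1/30 + 6)² = (181/30)² = 32761/900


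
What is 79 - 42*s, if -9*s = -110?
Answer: -1303/3 ≈ -434.33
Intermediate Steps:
s = 110/9 (s = -⅑*(-110) = 110/9 ≈ 12.222)
79 - 42*s = 79 - 42*110/9 = 79 - 1540/3 = -1303/3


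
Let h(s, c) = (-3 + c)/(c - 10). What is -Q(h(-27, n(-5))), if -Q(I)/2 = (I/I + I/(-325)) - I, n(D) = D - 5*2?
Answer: 4514/8125 ≈ 0.55557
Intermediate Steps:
n(D) = -10 + D (n(D) = D - 10 = -10 + D)
h(s, c) = (-3 + c)/(-10 + c)
Q(I) = -2 + 652*I/325 (Q(I) = -2*((I/I + I/(-325)) - I) = -2*((1 + I*(-1/325)) - I) = -2*((1 - I/325) - I) = -2*(1 - 326*I/325) = -2 + 652*I/325)
-Q(h(-27, n(-5))) = -(-2 + 652*((-3 + (-10 - 5))/(-10 + (-10 - 5)))/325) = -(-2 + 652*((-3 - 15)/(-10 - 15))/325) = -(-2 + 652*(-18/(-25))/325) = -(-2 + 652*(-1/25*(-18))/325) = -(-2 + (652/325)*(18/25)) = -(-2 + 11736/8125) = -1*(-4514/8125) = 4514/8125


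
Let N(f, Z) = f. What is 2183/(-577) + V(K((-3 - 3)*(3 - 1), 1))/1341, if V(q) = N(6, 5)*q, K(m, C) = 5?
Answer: -970031/257919 ≈ -3.7610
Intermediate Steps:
V(q) = 6*q
2183/(-577) + V(K((-3 - 3)*(3 - 1), 1))/1341 = 2183/(-577) + (6*5)/1341 = 2183*(-1/577) + 30*(1/1341) = -2183/577 + 10/447 = -970031/257919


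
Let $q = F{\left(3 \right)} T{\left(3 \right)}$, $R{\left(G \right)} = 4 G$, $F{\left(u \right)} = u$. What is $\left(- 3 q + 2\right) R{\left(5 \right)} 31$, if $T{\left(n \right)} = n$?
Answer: $-15500$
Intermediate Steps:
$q = 9$ ($q = 3 \cdot 3 = 9$)
$\left(- 3 q + 2\right) R{\left(5 \right)} 31 = \left(\left(-3\right) 9 + 2\right) 4 \cdot 5 \cdot 31 = \left(-27 + 2\right) 20 \cdot 31 = \left(-25\right) 20 \cdot 31 = \left(-500\right) 31 = -15500$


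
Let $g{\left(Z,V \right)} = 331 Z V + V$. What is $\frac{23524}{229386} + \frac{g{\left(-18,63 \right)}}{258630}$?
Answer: $- \frac{360371573}{267234690} \approx -1.3485$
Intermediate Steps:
$g{\left(Z,V \right)} = V + 331 V Z$ ($g{\left(Z,V \right)} = 331 V Z + V = V + 331 V Z$)
$\frac{23524}{229386} + \frac{g{\left(-18,63 \right)}}{258630} = \frac{23524}{229386} + \frac{63 \left(1 + 331 \left(-18\right)\right)}{258630} = 23524 \cdot \frac{1}{229386} + 63 \left(1 - 5958\right) \frac{1}{258630} = \frac{11762}{114693} + 63 \left(-5957\right) \frac{1}{258630} = \frac{11762}{114693} - \frac{3381}{2330} = - \frac{360371573}{267234690}$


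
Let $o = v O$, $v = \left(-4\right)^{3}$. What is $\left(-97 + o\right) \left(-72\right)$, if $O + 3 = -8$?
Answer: $-43704$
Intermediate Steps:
$v = -64$
$O = -11$ ($O = -3 - 8 = -11$)
$o = 704$ ($o = \left(-64\right) \left(-11\right) = 704$)
$\left(-97 + o\right) \left(-72\right) = \left(-97 + 704\right) \left(-72\right) = 607 \left(-72\right) = -43704$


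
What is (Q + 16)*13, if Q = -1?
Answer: 195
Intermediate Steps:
(Q + 16)*13 = (-1 + 16)*13 = 15*13 = 195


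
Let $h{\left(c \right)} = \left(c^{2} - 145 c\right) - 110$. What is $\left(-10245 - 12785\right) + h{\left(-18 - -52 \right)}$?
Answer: $-26914$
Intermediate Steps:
$h{\left(c \right)} = -110 + c^{2} - 145 c$
$\left(-10245 - 12785\right) + h{\left(-18 - -52 \right)} = \left(-10245 - 12785\right) - \left(110 - \left(-18 - -52\right)^{2} + 145 \left(-18 - -52\right)\right) = \left(-10245 - 12785\right) - \left(110 - \left(-18 + 52\right)^{2} + 145 \left(-18 + 52\right)\right) = -23030 - \left(5040 - 1156\right) = -23030 - 3884 = -26914$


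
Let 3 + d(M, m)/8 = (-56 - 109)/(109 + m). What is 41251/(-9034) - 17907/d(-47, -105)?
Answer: 12264082/266503 ≈ 46.019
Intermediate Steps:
d(M, m) = -24 - 1320/(109 + m) (d(M, m) = -24 + 8*((-56 - 109)/(109 + m)) = -24 + 8*(-165/(109 + m)) = -24 - 1320/(109 + m))
41251/(-9034) - 17907/d(-47, -105) = 41251/(-9034) - 17907*(109 - 105)/(24*(-164 - 1*(-105))) = 41251*(-1/9034) - 17907*1/(6*(-164 + 105)) = -41251/9034 - 17907/(24*(¼)*(-59)) = -41251/9034 - 17907/(-354) = -41251/9034 - 17907*(-1/354) = -41251/9034 + 5969/118 = 12264082/266503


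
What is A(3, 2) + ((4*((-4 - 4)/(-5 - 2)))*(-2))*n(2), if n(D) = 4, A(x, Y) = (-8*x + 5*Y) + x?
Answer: -333/7 ≈ -47.571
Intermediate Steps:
A(x, Y) = -7*x + 5*Y
A(3, 2) + ((4*((-4 - 4)/(-5 - 2)))*(-2))*n(2) = (-7*3 + 5*2) + ((4*((-4 - 4)/(-5 - 2)))*(-2))*4 = (-21 + 10) + ((4*(-8/(-7)))*(-2))*4 = -11 + ((4*(-8*(-⅐)))*(-2))*4 = -11 + ((4*(8/7))*(-2))*4 = -11 + ((32/7)*(-2))*4 = -11 - 64/7*4 = -11 - 256/7 = -333/7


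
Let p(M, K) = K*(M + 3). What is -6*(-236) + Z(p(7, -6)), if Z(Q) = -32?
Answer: 1384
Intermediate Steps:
p(M, K) = K*(3 + M)
-6*(-236) + Z(p(7, -6)) = -6*(-236) - 32 = 1416 - 32 = 1384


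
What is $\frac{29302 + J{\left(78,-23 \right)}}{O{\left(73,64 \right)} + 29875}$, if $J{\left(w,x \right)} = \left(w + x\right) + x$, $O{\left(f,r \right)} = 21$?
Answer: $\frac{14667}{14948} \approx 0.9812$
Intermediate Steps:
$J{\left(w,x \right)} = w + 2 x$
$\frac{29302 + J{\left(78,-23 \right)}}{O{\left(73,64 \right)} + 29875} = \frac{29302 + \left(78 + 2 \left(-23\right)\right)}{21 + 29875} = \frac{29302 + \left(78 - 46\right)}{29896} = \left(29302 + 32\right) \frac{1}{29896} = 29334 \cdot \frac{1}{29896} = \frac{14667}{14948}$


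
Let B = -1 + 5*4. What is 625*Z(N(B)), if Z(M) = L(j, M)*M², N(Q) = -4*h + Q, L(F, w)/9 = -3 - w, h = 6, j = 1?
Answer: 281250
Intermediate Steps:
L(F, w) = -27 - 9*w (L(F, w) = 9*(-3 - w) = -27 - 9*w)
B = 19 (B = -1 + 20 = 19)
N(Q) = -24 + Q (N(Q) = -4*6 + Q = -24 + Q)
Z(M) = M²*(-27 - 9*M) (Z(M) = (-27 - 9*M)*M² = M²*(-27 - 9*M))
625*Z(N(B)) = 625*(9*(-24 + 19)²*(-3 - (-24 + 19))) = 625*(9*(-5)²*(-3 - 1*(-5))) = 625*(9*25*(-3 + 5)) = 625*(9*25*2) = 625*450 = 281250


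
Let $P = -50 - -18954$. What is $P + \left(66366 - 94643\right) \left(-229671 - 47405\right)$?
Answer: $7834896956$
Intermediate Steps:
$P = 18904$ ($P = -50 + 18954 = 18904$)
$P + \left(66366 - 94643\right) \left(-229671 - 47405\right) = 18904 + \left(66366 - 94643\right) \left(-229671 - 47405\right) = 18904 - -7834878052 = 18904 + 7834878052 = 7834896956$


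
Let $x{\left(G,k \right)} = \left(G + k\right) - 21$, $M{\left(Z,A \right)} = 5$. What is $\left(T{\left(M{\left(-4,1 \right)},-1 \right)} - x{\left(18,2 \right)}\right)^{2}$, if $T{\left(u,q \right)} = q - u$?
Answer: $25$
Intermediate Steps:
$x{\left(G,k \right)} = -21 + G + k$
$\left(T{\left(M{\left(-4,1 \right)},-1 \right)} - x{\left(18,2 \right)}\right)^{2} = \left(\left(-1 - 5\right) - \left(-21 + 18 + 2\right)\right)^{2} = \left(\left(-1 - 5\right) - -1\right)^{2} = \left(-6 + 1\right)^{2} = \left(-5\right)^{2} = 25$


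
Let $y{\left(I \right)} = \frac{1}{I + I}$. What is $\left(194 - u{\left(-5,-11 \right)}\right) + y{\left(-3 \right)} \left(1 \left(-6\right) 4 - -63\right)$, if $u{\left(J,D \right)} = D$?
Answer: $\frac{397}{2} \approx 198.5$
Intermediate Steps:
$y{\left(I \right)} = \frac{1}{2 I}$
$\left(194 - u{\left(-5,-11 \right)}\right) + y{\left(-3 \right)} \left(1 \left(-6\right) 4 - -63\right) = \left(194 - -11\right) + \frac{1}{2 \left(-3\right)} \left(1 \left(-6\right) 4 - -63\right) = \left(194 + 11\right) + \frac{1}{2} \left(- \frac{1}{3}\right) \left(\left(-6\right) 4 + 63\right) = 205 - \frac{-24 + 63}{6} = 205 - \frac{13}{2} = \frac{397}{2}$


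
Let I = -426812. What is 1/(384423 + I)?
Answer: -1/42389 ≈ -2.3591e-5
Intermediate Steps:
1/(384423 + I) = 1/(384423 - 426812) = 1/(-42389) = -1/42389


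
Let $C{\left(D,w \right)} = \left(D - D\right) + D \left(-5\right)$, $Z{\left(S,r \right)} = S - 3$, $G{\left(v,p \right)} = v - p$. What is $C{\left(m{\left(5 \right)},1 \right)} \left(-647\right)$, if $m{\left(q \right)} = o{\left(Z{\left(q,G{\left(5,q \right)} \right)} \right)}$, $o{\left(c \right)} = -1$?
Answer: $-3235$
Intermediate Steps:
$Z{\left(S,r \right)} = -3 + S$ ($Z{\left(S,r \right)} = S - 3 = -3 + S$)
$m{\left(q \right)} = -1$
$C{\left(D,w \right)} = - 5 D$ ($C{\left(D,w \right)} = 0 - 5 D = - 5 D$)
$C{\left(m{\left(5 \right)},1 \right)} \left(-647\right) = \left(-5\right) \left(-1\right) \left(-647\right) = 5 \left(-647\right) = -3235$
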